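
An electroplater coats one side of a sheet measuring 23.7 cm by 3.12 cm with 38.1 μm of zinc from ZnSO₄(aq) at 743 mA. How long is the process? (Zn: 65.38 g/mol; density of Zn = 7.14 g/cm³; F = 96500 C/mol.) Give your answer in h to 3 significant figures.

Plated area = 23.7 × 3.12 = 73.94 cm²
Volume = 73.94 × 38.1×10⁻⁴ cm = 0.2817 cm³
m(Zn) = 0.2817 × 7.14 = 2.011 g
n(Zn) = 2.011 / 65.38 = 0.03076 mol; n(e⁻) = 2 × 0.03076 = 0.06152 mol
Q = 0.06152 × 96500 = 5937 C
t = 5937 / 0.743 = 7991 s = 2.22 h

2.22 h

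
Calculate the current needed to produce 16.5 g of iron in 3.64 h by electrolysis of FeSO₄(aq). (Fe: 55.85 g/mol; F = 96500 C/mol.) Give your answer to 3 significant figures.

n(Fe) = 16.5 / 55.85 = 0.2954 mol
Fe²⁺ + 2e⁻ → Fe, so n(e⁻) = 2 × 0.2954 = 0.5908 mol
Q = 0.5908 × 96500 = 57010 C
I = Q / t = 57010 / 13104 s = 4.35 A

4.35 A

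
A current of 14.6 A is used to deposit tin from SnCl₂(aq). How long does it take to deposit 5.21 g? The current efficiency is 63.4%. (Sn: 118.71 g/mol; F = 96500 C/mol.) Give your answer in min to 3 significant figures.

n(Sn) = 5.21 / 118.71 = 0.04389 mol
Sn²⁺ + 2e⁻ → Sn, so n(e⁻) = 2 × 0.04389 = 0.08778 mol
Q = 0.08778 × 96500 / 0.634 = 13360 C
t = Q / I = 13360 / 14.6 = 915.1 s = 15.3 min

15.3 min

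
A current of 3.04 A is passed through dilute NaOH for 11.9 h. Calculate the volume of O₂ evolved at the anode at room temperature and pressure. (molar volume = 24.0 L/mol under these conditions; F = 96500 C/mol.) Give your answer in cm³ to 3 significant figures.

8100 cm³

Q = It = 3.04 × 42840 = 1.302×10^5 C
Moles of electrons = 1.302×10^5 / 96500 = 1.349 mol
2H₂O → O₂ + 4H⁺ + 4e⁻, so n(O₂) = 1.349 / 4 = 0.3373 mol
V = 0.3373 × 24.0 = 8.095 L
= 8100 cm³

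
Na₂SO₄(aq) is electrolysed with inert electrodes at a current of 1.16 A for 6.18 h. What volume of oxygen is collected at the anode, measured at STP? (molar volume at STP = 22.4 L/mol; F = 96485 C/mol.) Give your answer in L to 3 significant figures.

Q = It = 1.16 × 22248 = 25810 C
n(e⁻) = Q/F = 25810/96485 = 0.2675 mol
2H₂O → O₂ + 4H⁺ + 4e⁻, so n(O₂) = 0.2675 / 4 = 0.06688 mol
V = 0.06688 × 22.4 = 1.498 L

1.50 L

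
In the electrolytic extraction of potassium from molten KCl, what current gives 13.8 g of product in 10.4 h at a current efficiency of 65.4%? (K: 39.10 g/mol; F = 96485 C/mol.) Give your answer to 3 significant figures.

n(K) = 13.8 / 39.10 = 0.3529 mol
K⁺ + e⁻ → K, so n(e⁻) = 0.3529 mol
Q = 0.3529 × 96485 / 0.654 = 52060 C
I = Q / t = 52060 / 37440 s = 1.39 A

1.39 A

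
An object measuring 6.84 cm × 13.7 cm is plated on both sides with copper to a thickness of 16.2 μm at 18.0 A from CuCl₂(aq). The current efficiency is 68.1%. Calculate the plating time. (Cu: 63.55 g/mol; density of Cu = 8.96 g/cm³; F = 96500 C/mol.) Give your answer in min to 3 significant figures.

Plated area = 2 × 6.84 × 13.7 = 187.4 cm²
Volume = 187.4 × 16.2×10⁻⁴ cm = 0.3036 cm³
m(Cu) = 0.3036 × 8.96 = 2.720 g
n(Cu) = 2.720 / 63.55 = 0.04280 mol; n(e⁻) = 2 × 0.04280 = 0.08560 mol
Q = 0.08560 × 96500 / 0.681 = 12130 C
t = 12130 / 18.0 = 673.9 s = 11.2 min

11.2 min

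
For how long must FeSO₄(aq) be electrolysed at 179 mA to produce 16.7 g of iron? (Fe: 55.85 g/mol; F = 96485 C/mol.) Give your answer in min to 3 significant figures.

n(Fe) = 16.7 / 55.85 = 0.2990 mol
Fe²⁺ + 2e⁻ → Fe, so n(e⁻) = 2 × 0.2990 = 0.5980 mol
Q = 0.5980 × 96485 = 57700 C
t = Q / I = 57700 / 0.179 = 3.223×10^5 s = 5370 min

5370 min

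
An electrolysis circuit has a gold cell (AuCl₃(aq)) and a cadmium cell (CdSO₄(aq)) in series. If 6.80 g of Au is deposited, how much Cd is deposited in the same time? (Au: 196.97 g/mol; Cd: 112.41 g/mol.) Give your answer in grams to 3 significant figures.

5.82 g

n(Au) = 6.80 / 196.97 = 0.03452 mol
Au³⁺ + 3e⁻ → Au, so n(e⁻) = 3 × 0.03452 = 0.1036 mol
Same current for the same time ⇒ same n(e⁻) = 0.1036 mol in both cells.
Cd²⁺ + 2e⁻ → Cd, so n(Cd) = 0.1036 / 2 = 0.05180 mol
m(Cd) = 0.05180 × 112.41 = 5.82 g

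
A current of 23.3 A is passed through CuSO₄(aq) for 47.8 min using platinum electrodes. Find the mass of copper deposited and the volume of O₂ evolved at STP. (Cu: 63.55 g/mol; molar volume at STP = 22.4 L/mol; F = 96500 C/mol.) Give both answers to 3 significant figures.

Q = 23.3 × 2868 = 66820 C; n(e⁻) = 66820 / 96500 = 0.6924 mol
Cathode: Cu²⁺ + 2e⁻ → Cu → n(Cu) = 0.6924/2 = 0.3462 mol → 22.0 g
Anode: 2H₂O → O₂ + 4H⁺ + 4e⁻ → n(O₂) = 0.6924/4 = 0.1731 mol → 3.88 L

22.0 g Cu; 3.88 L O₂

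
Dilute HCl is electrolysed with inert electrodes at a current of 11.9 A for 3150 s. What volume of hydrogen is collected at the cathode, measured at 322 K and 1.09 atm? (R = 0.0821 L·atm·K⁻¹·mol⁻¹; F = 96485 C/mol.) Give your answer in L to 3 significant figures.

4.71 L

Q = It = 11.9 × 3150 = 37490 C
Moles of electrons = 37490 / 96485 = 0.3886 mol
2H⁺ + 2e⁻ → H₂, so n(H₂) = 0.3886 / 2 = 0.1943 mol
V = nRT/P = 0.1943 × 0.0821 × 322 / 1.09 = 4.712 L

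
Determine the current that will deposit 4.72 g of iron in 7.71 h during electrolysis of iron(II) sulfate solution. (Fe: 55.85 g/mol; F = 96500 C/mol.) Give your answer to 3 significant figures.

0.588 A

n(Fe) = 4.72 / 55.85 = 0.08451 mol
Fe²⁺ + 2e⁻ → Fe, so n(e⁻) = 2 × 0.08451 = 0.1690 mol
Q = 0.1690 × 96500 = 16310 C
I = Q / t = 16310 / 27756 s = 0.588 A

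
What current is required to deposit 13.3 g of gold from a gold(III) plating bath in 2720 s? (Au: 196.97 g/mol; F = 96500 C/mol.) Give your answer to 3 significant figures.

n(Au) = 13.3 / 196.97 = 0.06752 mol
Au³⁺ + 3e⁻ → Au, so n(e⁻) = 3 × 0.06752 = 0.2026 mol
Q = 0.2026 × 96500 = 19550 C
I = Q / t = 19550 / 2720 s = 7.19 A

7.19 A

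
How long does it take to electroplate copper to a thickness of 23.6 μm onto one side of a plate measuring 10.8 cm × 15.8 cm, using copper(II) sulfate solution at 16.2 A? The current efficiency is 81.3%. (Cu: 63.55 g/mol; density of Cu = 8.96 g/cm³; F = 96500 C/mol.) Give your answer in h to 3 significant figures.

0.231 h

Plated area = 10.8 × 15.8 = 170.6 cm²
Volume = 170.6 × 23.6×10⁻⁴ cm = 0.4026 cm³
m(Cu) = 0.4026 × 8.96 = 3.607 g
n(Cu) = 3.607 / 63.55 = 0.05676 mol; n(e⁻) = 2 × 0.05676 = 0.1135 mol
Q = 0.1135 × 96500 / 0.813 = 13470 C
t = 13470 / 16.2 = 831.5 s = 0.231 h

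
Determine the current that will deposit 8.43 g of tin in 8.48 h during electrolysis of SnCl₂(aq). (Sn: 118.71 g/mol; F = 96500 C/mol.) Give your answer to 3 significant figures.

0.449 A

n(Sn) = 8.43 / 118.71 = 0.07101 mol
Sn²⁺ + 2e⁻ → Sn, so n(e⁻) = 2 × 0.07101 = 0.1420 mol
Q = 0.1420 × 96500 = 13700 C
I = Q / t = 13700 / 30528 s = 0.449 A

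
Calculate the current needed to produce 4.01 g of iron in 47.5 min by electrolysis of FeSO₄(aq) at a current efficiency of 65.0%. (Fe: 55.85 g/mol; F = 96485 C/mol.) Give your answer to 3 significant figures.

7.48 A

n(Fe) = 4.01 / 55.85 = 0.07180 mol
Fe²⁺ + 2e⁻ → Fe, so n(e⁻) = 2 × 0.07180 = 0.1436 mol
Q = 0.1436 × 96485 / 0.650 = 21320 C
I = Q / t = 21320 / 2850 s = 7.48 A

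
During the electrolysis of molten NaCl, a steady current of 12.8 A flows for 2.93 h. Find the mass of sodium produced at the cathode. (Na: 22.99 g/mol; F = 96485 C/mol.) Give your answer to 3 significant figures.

Q = It = 12.8 × 10548 = 1.350×10^5 C
Moles of electrons = 1.350×10^5 / 96485 = 1.399 mol
Na⁺ + e⁻ → Na, so n(Na) = 1.399 mol
m = 1.399 × 22.99 = 32.2 g

32.2 g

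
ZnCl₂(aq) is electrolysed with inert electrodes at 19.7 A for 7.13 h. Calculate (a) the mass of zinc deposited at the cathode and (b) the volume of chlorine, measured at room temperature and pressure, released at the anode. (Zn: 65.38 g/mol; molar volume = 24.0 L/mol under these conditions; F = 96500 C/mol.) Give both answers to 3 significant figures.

171 g Zn; 62.9 L Cl₂

Q = 19.7 × 25668 = 5.057×10^5 C; n(e⁻) = 5.057×10^5 / 96500 = 5.240 mol
Cathode: Zn²⁺ + 2e⁻ → Zn → n(Zn) = 5.240/2 = 2.620 mol → 171 g
Anode: 2Cl⁻ → Cl₂ + 2e⁻ → n(Cl₂) = 5.240/2 = 2.620 mol → 62.9 L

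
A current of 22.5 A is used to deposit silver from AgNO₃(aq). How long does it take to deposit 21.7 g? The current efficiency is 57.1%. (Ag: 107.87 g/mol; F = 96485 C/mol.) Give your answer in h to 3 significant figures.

0.420 h

n(Ag) = 21.7 / 107.87 = 0.2012 mol
Ag⁺ + e⁻ → Ag, so n(e⁻) = 0.2012 mol
Q = 0.2012 × 96485 / 0.571 = 34000 C
t = Q / I = 34000 / 22.5 = 1511 s = 0.420 h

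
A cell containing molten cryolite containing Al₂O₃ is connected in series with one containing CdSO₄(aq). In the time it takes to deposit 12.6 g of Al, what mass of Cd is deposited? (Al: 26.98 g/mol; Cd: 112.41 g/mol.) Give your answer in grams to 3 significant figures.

n(Al) = 12.6 / 26.98 = 0.4670 mol
Al³⁺ + 3e⁻ → Al, so n(e⁻) = 3 × 0.4670 = 1.401 mol
In series, the same 1.401 mol of electrons flows through the second cell.
Cd²⁺ + 2e⁻ → Cd, so n(Cd) = 1.401 / 2 = 0.7005 mol
m(Cd) = 0.7005 × 112.41 = 78.7 g

78.7 g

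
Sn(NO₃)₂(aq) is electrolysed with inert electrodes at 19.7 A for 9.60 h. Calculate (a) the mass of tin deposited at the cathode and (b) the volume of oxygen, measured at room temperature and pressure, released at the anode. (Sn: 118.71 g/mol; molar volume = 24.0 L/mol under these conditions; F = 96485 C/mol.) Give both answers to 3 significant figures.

Q = 19.7 × 34560 = 6.808×10^5 C; n(e⁻) = 6.808×10^5 / 96485 = 7.056 mol
Cathode: Sn²⁺ + 2e⁻ → Sn → n(Sn) = 7.056/2 = 3.528 mol → 419 g
Anode: 2H₂O → O₂ + 4H⁺ + 4e⁻ → n(O₂) = 7.056/4 = 1.764 mol → 42.3 L

419 g Sn; 42.3 L O₂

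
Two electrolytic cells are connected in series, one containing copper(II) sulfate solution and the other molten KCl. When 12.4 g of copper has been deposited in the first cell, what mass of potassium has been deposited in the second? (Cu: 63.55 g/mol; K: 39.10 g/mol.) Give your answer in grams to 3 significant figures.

n(Cu) = 12.4 / 63.55 = 0.1951 mol
Cu²⁺ + 2e⁻ → Cu, so n(e⁻) = 2 × 0.1951 = 0.3902 mol
Same current for the same time ⇒ same n(e⁻) = 0.3902 mol in both cells.
K⁺ + e⁻ → K, so n(K) = 0.3902 mol
m(K) = 0.3902 × 39.10 = 15.3 g

15.3 g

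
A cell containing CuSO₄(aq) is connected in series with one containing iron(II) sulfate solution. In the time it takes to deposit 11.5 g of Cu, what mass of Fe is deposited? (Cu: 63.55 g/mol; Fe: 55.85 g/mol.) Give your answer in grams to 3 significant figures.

n(Cu) = 11.5 / 63.55 = 0.1810 mol
Cu²⁺ + 2e⁻ → Cu, so n(e⁻) = 2 × 0.1810 = 0.3620 mol
In series, the same 0.3620 mol of electrons flows through the second cell.
Fe²⁺ + 2e⁻ → Fe, so n(Fe) = 0.3620 / 2 = 0.1810 mol
m(Fe) = 0.1810 × 55.85 = 10.1 g

10.1 g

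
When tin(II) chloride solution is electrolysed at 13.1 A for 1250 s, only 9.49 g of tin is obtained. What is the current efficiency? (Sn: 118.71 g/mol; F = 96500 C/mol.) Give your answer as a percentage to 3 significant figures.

94.2%

Q = 13.1 × 1250 = 16380 C
n(e⁻) = 16380 / 96500 = 0.1697 mol
Sn²⁺ + 2e⁻ → Sn, so theoretical n(Sn) = 0.08485 mol → 10.07 g
Efficiency = 9.49 / 10.07 = 0.9424 = 94.2%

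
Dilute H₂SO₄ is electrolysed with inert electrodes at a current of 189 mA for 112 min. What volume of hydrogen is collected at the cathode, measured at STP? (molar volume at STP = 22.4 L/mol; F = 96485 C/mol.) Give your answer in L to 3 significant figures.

Q = It = 0.189 × 6720 = 1270 C
n(e⁻) = Q/F = 1270/96485 = 0.01316 mol
2H⁺ + 2e⁻ → H₂, so n(H₂) = 0.01316 / 2 = 0.006580 mol
V = 0.006580 × 22.4 = 0.1474 L

0.147 L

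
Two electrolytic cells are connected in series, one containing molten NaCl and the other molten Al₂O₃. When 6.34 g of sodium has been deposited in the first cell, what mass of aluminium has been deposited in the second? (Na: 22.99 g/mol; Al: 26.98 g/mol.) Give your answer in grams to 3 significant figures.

n(Na) = 6.34 / 22.99 = 0.2758 mol
Na⁺ + e⁻ → Na, so n(e⁻) = 0.2758 mol
Same current for the same time ⇒ same n(e⁻) = 0.2758 mol in both cells.
Al³⁺ + 3e⁻ → Al, so n(Al) = 0.2758 / 3 = 0.09193 mol
m(Al) = 0.09193 × 26.98 = 2.48 g

2.48 g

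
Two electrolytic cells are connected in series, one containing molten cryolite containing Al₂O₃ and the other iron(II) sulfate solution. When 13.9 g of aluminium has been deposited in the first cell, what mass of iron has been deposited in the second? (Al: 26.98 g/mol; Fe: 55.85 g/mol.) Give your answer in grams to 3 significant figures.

43.2 g

n(Al) = 13.9 / 26.98 = 0.5152 mol
Al³⁺ + 3e⁻ → Al, so n(e⁻) = 3 × 0.5152 = 1.546 mol
The cells are in series, so the same charge (and hence the same n(e⁻) = 1.546 mol) passes through both.
Fe²⁺ + 2e⁻ → Fe, so n(Fe) = 1.546 / 2 = 0.7730 mol
m(Fe) = 0.7730 × 55.85 = 43.2 g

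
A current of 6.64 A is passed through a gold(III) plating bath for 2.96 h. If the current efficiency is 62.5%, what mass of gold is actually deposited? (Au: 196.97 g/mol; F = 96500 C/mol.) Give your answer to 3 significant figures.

Q = 6.64 × 10656 = 70760 C
n(e⁻) = 70760 / 96500 = 0.7333 mol
Au³⁺ + 3e⁻ → Au, so theoretical m(Au) = 0.2444 × 196.97 = 48.14 g
Actual mass = 62.5% × 48.14 = 30.1 g

30.1 g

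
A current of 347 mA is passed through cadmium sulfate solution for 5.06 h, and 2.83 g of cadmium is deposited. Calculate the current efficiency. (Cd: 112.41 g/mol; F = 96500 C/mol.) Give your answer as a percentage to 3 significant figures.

76.9%

Q = 0.347 × 18216 = 6321 C
n(e⁻) = 6321 / 96500 = 0.06550 mol
Cd²⁺ + 2e⁻ → Cd, so theoretical n(Cd) = 0.03275 mol → 3.681 g
Efficiency = 2.83 / 3.681 = 0.7688 = 76.9%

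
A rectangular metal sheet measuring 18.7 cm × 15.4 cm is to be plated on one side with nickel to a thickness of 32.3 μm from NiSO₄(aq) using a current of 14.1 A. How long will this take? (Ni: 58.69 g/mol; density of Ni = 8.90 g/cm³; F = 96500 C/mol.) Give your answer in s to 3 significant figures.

1930 s

Plated area = 18.7 × 15.4 = 288.0 cm²
Volume = 288.0 × 32.3×10⁻⁴ cm = 0.9302 cm³
m(Ni) = 0.9302 × 8.90 = 8.279 g
n(Ni) = 8.279 / 58.69 = 0.1411 mol; n(e⁻) = 2 × 0.1411 = 0.2822 mol
Q = 0.2822 × 96500 = 27230 C
t = 27230 / 14.1 = 1931 s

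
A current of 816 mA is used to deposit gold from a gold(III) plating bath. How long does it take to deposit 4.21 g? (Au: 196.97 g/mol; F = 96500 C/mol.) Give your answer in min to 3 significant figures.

n(Au) = 4.21 / 196.97 = 0.02137 mol
Au³⁺ + 3e⁻ → Au, so n(e⁻) = 3 × 0.02137 = 0.06411 mol
Q = 0.06411 × 96500 = 6187 C
t = Q / I = 6187 / 0.816 = 7582 s = 126 min

126 min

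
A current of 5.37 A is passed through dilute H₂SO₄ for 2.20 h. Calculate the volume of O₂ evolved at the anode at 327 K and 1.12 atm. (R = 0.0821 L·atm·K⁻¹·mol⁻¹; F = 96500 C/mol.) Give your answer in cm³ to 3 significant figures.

Charge passed = 5.37 × 7920 = 42530 C
Moles of electrons = 42530 / 96500 = 0.4407 mol
2H₂O → O₂ + 4H⁺ + 4e⁻, so n(O₂) = 0.4407 / 4 = 0.1102 mol
V = nRT/P = 0.1102 × 0.0821 × 327 / 1.12 = 2.642 L
= 2640 cm³

2640 cm³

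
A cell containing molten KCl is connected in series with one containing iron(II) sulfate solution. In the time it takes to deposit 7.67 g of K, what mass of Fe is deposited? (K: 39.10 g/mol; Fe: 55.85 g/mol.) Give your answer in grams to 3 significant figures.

n(K) = 7.67 / 39.10 = 0.1962 mol
K⁺ + e⁻ → K, so n(e⁻) = 0.1962 mol
Since the cells are in series, n(e⁻) in the Fe cell is also 0.1962 mol.
Fe²⁺ + 2e⁻ → Fe, so n(Fe) = 0.1962 / 2 = 0.09810 mol
m(Fe) = 0.09810 × 55.85 = 5.48 g

5.48 g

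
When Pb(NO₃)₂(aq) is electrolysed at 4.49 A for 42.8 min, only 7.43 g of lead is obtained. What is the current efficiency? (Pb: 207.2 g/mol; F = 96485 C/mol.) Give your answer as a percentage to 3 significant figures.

60.0%

Q = 4.49 × 2568 = 11530 C
n(e⁻) = 11530 / 96485 = 0.1195 mol
Pb²⁺ + 2e⁻ → Pb, so theoretical n(Pb) = 0.05975 mol → 12.38 g
Efficiency = 7.43 / 12.38 = 0.6002 = 60.0%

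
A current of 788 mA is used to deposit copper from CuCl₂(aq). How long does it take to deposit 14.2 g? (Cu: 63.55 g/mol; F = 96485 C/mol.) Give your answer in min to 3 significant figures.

n(Cu) = 14.2 / 63.55 = 0.2234 mol
Cu²⁺ + 2e⁻ → Cu, so n(e⁻) = 2 × 0.2234 = 0.4468 mol
Q = 0.4468 × 96485 = 43110 C
t = Q / I = 43110 / 0.788 = 54710 s = 912 min

912 min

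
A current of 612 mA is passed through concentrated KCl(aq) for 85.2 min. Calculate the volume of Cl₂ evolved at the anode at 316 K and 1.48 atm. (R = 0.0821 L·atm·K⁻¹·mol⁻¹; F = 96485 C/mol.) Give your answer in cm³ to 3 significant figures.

Charge passed = 0.612 × 5112 = 3129 C
n(e⁻) = Q/F = 3129/96485 = 0.03243 mol
2Cl⁻ → Cl₂ + 2e⁻, so n(Cl₂) = 0.03243 / 2 = 0.01622 mol
V = nRT/P = 0.01622 × 0.0821 × 316 / 1.48 = 0.2843 L
= 284 cm³

284 cm³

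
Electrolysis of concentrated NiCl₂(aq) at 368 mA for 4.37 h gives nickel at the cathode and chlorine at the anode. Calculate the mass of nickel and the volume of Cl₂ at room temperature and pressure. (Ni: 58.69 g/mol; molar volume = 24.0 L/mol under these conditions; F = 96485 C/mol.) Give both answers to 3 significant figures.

Q = 0.368 × 15732 = 5789 C; n(e⁻) = 5789 / 96485 = 0.06000 mol
Cathode: Ni²⁺ + 2e⁻ → Ni → n(Ni) = 0.06000/2 = 0.03000 mol → 1.76 g
Anode: 2Cl⁻ → Cl₂ + 2e⁻ → n(Cl₂) = 0.06000/2 = 0.03000 mol → 0.720 L

1.76 g Ni; 0.720 L Cl₂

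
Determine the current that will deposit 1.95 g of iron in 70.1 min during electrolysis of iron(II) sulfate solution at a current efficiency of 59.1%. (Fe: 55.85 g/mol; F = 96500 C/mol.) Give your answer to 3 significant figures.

2.71 A

n(Fe) = 1.95 / 55.85 = 0.03491 mol
Fe²⁺ + 2e⁻ → Fe, so n(e⁻) = 2 × 0.03491 = 0.06982 mol
Q = 0.06982 × 96500 / 0.591 = 11400 C
I = Q / t = 11400 / 4206 s = 2.71 A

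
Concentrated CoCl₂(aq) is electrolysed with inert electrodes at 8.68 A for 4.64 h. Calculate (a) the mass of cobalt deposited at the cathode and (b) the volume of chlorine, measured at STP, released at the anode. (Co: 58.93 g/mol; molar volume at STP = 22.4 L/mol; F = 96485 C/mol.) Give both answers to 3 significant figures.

Q = 8.68 × 16704 = 1.450×10^5 C; n(e⁻) = 1.450×10^5 / 96485 = 1.503 mol
Cathode: Co²⁺ + 2e⁻ → Co → n(Co) = 1.503/2 = 0.7515 mol → 44.3 g
Anode: 2Cl⁻ → Cl₂ + 2e⁻ → n(Cl₂) = 1.503/2 = 0.7515 mol → 16.8 L

44.3 g Co; 16.8 L Cl₂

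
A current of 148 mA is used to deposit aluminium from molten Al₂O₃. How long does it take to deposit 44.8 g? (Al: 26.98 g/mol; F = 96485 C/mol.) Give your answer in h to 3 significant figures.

902 h

n(Al) = 44.8 / 26.98 = 1.660 mol
Al³⁺ + 3e⁻ → Al, so n(e⁻) = 3 × 1.660 = 4.980 mol
Q = 4.980 × 96485 = 4.805×10^5 C
t = Q / I = 4.805×10^5 / 0.148 = 3.247×10^6 s = 902 h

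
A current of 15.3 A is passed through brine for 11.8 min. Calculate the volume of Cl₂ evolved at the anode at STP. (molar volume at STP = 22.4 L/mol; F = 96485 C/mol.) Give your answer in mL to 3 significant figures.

1260 mL

Charge passed = 15.3 × 708 = 10830 C
Moles of electrons = 10830 / 96485 = 0.1122 mol
2Cl⁻ → Cl₂ + 2e⁻, so n(Cl₂) = 0.1122 / 2 = 0.05610 mol
V = 0.05610 × 22.4 = 1.257 L
= 1260 mL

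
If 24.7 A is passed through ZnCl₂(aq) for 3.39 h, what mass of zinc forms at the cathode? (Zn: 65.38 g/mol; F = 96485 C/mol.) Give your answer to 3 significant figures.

Q = 24.7 A × 12204 s = 3.014×10^5 C
n(e⁻) = 3.014×10^5 / 96485 = 3.124 mol
Zn²⁺ + 2e⁻ → Zn, so n(Zn) = 3.124 / 2 = 1.562 mol
m = 1.562 × 65.38 = 102 g

102 g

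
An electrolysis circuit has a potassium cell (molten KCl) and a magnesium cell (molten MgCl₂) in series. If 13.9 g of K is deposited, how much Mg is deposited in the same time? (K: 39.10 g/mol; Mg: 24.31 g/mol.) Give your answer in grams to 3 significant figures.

4.32 g

n(K) = 13.9 / 39.10 = 0.3555 mol
K⁺ + e⁻ → K, so n(e⁻) = 0.3555 mol
Same current for the same time ⇒ same n(e⁻) = 0.3555 mol in both cells.
Mg²⁺ + 2e⁻ → Mg, so n(Mg) = 0.3555 / 2 = 0.1778 mol
m(Mg) = 0.1778 × 24.31 = 4.32 g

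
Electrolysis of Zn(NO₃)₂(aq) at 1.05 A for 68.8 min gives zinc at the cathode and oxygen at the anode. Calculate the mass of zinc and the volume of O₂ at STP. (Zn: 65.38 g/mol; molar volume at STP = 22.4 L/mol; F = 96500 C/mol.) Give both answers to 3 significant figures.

Q = 1.05 × 4128 = 4334 C; n(e⁻) = 4334 / 96500 = 0.04491 mol
Cathode: Zn²⁺ + 2e⁻ → Zn → n(Zn) = 0.04491/2 = 0.02246 mol → 1.47 g
Anode: 2H₂O → O₂ + 4H⁺ + 4e⁻ → n(O₂) = 0.04491/4 = 0.01123 mol → 0.252 L

1.47 g Zn; 0.252 L O₂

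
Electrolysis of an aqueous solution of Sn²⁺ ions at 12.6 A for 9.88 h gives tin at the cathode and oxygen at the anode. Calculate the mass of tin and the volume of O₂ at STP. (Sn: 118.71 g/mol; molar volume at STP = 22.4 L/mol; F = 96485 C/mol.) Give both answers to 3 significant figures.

276 g Sn; 26.0 L O₂

Q = 12.6 × 35568 = 4.482×10^5 C; n(e⁻) = 4.482×10^5 / 96485 = 4.645 mol
Cathode: Sn²⁺ + 2e⁻ → Sn → n(Sn) = 4.645/2 = 2.323 mol → 276 g
Anode: 2H₂O → O₂ + 4H⁺ + 4e⁻ → n(O₂) = 4.645/4 = 1.161 mol → 26.0 L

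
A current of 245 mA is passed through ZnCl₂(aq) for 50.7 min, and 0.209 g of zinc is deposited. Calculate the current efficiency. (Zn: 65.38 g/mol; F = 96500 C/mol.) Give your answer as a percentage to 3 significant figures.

82.8%

Q = 0.245 × 3042 = 745.3 C
n(e⁻) = 745.3 / 96500 = 0.007723 mol
Zn²⁺ + 2e⁻ → Zn, so theoretical n(Zn) = 0.003862 mol → 0.2525 g
Efficiency = 0.209 / 0.2525 = 0.8277 = 82.8%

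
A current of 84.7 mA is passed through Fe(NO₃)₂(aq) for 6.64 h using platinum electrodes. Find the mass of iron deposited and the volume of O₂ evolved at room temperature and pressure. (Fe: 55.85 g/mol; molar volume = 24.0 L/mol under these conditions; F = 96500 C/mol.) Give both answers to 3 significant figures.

Q = 0.0847 × 23904 = 2025 C; n(e⁻) = 2025 / 96500 = 0.02098 mol
Cathode: Fe²⁺ + 2e⁻ → Fe → n(Fe) = 0.02098/2 = 0.01049 mol → 0.586 g
Anode: 2H₂O → O₂ + 4H⁺ + 4e⁻ → n(O₂) = 0.02098/4 = 0.005245 mol → 0.126 L

0.586 g Fe; 0.126 L O₂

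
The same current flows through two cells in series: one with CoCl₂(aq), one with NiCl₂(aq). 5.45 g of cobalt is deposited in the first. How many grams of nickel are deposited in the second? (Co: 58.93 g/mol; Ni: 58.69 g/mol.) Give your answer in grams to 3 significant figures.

5.43 g

n(Co) = 5.45 / 58.93 = 0.09248 mol
Co²⁺ + 2e⁻ → Co, so n(e⁻) = 2 × 0.09248 = 0.1850 mol
Same current for the same time ⇒ same n(e⁻) = 0.1850 mol in both cells.
Ni²⁺ + 2e⁻ → Ni, so n(Ni) = 0.1850 / 2 = 0.09250 mol
m(Ni) = 0.09250 × 58.69 = 5.43 g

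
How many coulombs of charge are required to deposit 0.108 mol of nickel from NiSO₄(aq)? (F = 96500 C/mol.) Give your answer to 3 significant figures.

20800 C

Ni²⁺ + 2e⁻ → Ni, so n(e⁻) = 2 × 0.108 = 0.2160 mol
Q = 0.2160 × 96500 = 20840 C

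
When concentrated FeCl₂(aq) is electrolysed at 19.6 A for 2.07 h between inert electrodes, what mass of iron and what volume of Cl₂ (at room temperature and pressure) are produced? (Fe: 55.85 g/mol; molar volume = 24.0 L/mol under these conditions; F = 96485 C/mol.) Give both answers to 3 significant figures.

Q = 19.6 × 7452 = 1.461×10^5 C; n(e⁻) = 1.461×10^5 / 96485 = 1.514 mol
Cathode: Fe²⁺ + 2e⁻ → Fe → n(Fe) = 1.514/2 = 0.7570 mol → 42.3 g
Anode: 2Cl⁻ → Cl₂ + 2e⁻ → n(Cl₂) = 1.514/2 = 0.7570 mol → 18.2 L

42.3 g Fe; 18.2 L Cl₂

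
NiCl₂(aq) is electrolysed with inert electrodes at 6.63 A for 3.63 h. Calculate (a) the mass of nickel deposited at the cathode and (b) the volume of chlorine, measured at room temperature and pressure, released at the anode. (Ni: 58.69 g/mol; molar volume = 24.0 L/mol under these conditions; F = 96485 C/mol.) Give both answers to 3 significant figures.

Q = 6.63 × 13068 = 86640 C; n(e⁻) = 86640 / 96485 = 0.8980 mol
Cathode: Ni²⁺ + 2e⁻ → Ni → n(Ni) = 0.8980/2 = 0.4490 mol → 26.4 g
Anode: 2Cl⁻ → Cl₂ + 2e⁻ → n(Cl₂) = 0.8980/2 = 0.4490 mol → 10.8 L

26.4 g Ni; 10.8 L Cl₂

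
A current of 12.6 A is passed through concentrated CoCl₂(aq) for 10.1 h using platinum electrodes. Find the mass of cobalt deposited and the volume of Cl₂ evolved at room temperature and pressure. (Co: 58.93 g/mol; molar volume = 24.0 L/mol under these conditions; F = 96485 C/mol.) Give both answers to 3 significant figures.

140 g Co; 57.0 L Cl₂

Q = 12.6 × 36360 = 4.581×10^5 C; n(e⁻) = 4.581×10^5 / 96485 = 4.748 mol
Cathode: Co²⁺ + 2e⁻ → Co → n(Co) = 4.748/2 = 2.374 mol → 140 g
Anode: 2Cl⁻ → Cl₂ + 2e⁻ → n(Cl₂) = 4.748/2 = 2.374 mol → 57.0 L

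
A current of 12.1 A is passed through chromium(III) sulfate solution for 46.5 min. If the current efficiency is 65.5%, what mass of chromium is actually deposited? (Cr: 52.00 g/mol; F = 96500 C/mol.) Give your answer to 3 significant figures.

3.97 g

Q = 12.1 × 2790 = 33760 C
n(e⁻) = 33760 / 96500 = 0.3498 mol
Cr³⁺ + 3e⁻ → Cr, so theoretical m(Cr) = 0.1166 × 52.00 = 6.063 g
Actual mass = 65.5% × 6.063 = 3.97 g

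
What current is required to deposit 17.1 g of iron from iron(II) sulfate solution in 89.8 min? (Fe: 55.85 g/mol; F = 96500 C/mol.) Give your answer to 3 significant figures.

11.0 A

n(Fe) = 17.1 / 55.85 = 0.3062 mol
Fe²⁺ + 2e⁻ → Fe, so n(e⁻) = 2 × 0.3062 = 0.6124 mol
Q = 0.6124 × 96500 = 59100 C
I = Q / t = 59100 / 5388 s = 11.0 A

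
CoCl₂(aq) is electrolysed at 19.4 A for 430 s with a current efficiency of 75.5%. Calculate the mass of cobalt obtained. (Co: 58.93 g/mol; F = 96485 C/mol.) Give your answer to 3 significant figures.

1.92 g

Q = 19.4 × 430 = 8342 C
n(e⁻) = 8342 / 96485 = 0.08646 mol
Co²⁺ + 2e⁻ → Co, so theoretical m(Co) = 0.04323 × 58.93 = 2.548 g
Actual mass = 75.5% × 2.548 = 1.92 g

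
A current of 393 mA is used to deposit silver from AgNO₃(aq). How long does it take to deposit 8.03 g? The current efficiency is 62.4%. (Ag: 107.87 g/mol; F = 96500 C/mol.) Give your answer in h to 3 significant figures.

n(Ag) = 8.03 / 107.87 = 0.07444 mol
Ag⁺ + e⁻ → Ag, so n(e⁻) = 0.07444 mol
Q = 0.07444 × 96500 / 0.624 = 11510 C
t = Q / I = 11510 / 0.393 = 29290 s = 8.14 h

8.14 h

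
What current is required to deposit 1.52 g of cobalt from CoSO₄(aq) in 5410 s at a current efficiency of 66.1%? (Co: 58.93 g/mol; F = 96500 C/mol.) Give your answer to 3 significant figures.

1.39 A

n(Co) = 1.52 / 58.93 = 0.02579 mol
Co²⁺ + 2e⁻ → Co, so n(e⁻) = 2 × 0.02579 = 0.05158 mol
Q = 0.05158 × 96500 / 0.661 = 7530 C
I = Q / t = 7530 / 5410 s = 1.39 A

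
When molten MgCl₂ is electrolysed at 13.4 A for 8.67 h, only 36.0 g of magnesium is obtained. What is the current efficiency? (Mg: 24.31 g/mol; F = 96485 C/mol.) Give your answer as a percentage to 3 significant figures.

68.3%

Q = 13.4 × 31212 = 4.182×10^5 C
n(e⁻) = 4.182×10^5 / 96485 = 4.334 mol
Mg²⁺ + 2e⁻ → Mg, so theoretical n(Mg) = 2.167 mol → 52.68 g
Efficiency = 36.0 / 52.68 = 0.6834 = 68.3%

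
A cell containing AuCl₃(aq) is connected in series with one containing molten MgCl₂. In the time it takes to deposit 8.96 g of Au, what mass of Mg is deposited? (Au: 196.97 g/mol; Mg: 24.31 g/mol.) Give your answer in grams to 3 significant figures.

n(Au) = 8.96 / 196.97 = 0.04549 mol
Au³⁺ + 3e⁻ → Au, so n(e⁻) = 3 × 0.04549 = 0.1365 mol
Same current for the same time ⇒ same n(e⁻) = 0.1365 mol in both cells.
Mg²⁺ + 2e⁻ → Mg, so n(Mg) = 0.1365 / 2 = 0.06825 mol
m(Mg) = 0.06825 × 24.31 = 1.66 g

1.66 g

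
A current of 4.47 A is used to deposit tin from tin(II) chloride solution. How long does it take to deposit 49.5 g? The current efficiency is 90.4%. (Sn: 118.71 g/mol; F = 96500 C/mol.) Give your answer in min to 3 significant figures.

332 min

n(Sn) = 49.5 / 118.71 = 0.4170 mol
Sn²⁺ + 2e⁻ → Sn, so n(e⁻) = 2 × 0.4170 = 0.8340 mol
Q = 0.8340 × 96500 / 0.904 = 89030 C
t = Q / I = 89030 / 4.47 = 19920 s = 332 min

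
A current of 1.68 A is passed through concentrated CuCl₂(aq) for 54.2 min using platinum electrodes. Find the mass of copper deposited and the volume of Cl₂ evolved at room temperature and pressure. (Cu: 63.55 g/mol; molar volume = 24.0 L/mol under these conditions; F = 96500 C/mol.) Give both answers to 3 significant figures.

Q = 1.68 × 3252 = 5463 C; n(e⁻) = 5463 / 96500 = 0.05661 mol
Cathode: Cu²⁺ + 2e⁻ → Cu → n(Cu) = 0.05661/2 = 0.02831 mol → 1.80 g
Anode: 2Cl⁻ → Cl₂ + 2e⁻ → n(Cl₂) = 0.05661/2 = 0.02831 mol → 0.679 L

1.80 g Cu; 0.679 L Cl₂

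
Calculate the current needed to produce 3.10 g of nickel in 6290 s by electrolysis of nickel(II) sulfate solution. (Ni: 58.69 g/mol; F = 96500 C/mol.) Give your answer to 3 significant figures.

n(Ni) = 3.10 / 58.69 = 0.05282 mol
Ni²⁺ + 2e⁻ → Ni, so n(e⁻) = 2 × 0.05282 = 0.1056 mol
Q = 0.1056 × 96500 = 10190 C
I = Q / t = 10190 / 6290 s = 1.62 A

1.62 A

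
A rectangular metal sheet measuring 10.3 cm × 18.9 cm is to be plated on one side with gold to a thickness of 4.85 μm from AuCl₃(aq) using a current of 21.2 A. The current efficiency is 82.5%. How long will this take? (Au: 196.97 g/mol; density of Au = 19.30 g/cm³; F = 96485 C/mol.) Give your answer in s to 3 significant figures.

153 s

Plated area = 10.3 × 18.9 = 194.7 cm²
Volume = 194.7 × 4.85×10⁻⁴ cm = 0.09443 cm³
m(Au) = 0.09443 × 19.30 = 1.822 g
n(Au) = 1.822 / 196.97 = 0.009250 mol; n(e⁻) = 3 × 0.009250 = 0.02775 mol
Q = 0.02775 × 96485 / 0.825 = 3245 C
t = 3245 / 21.2 = 153.1 s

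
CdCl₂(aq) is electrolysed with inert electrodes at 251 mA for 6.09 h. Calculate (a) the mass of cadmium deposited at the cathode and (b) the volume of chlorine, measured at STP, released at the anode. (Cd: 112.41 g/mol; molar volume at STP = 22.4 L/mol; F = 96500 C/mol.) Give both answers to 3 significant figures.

3.21 g Cd; 0.639 L Cl₂

Q = 0.251 × 21924 = 5503 C; n(e⁻) = 5503 / 96500 = 0.05703 mol
Cathode: Cd²⁺ + 2e⁻ → Cd → n(Cd) = 0.05703/2 = 0.02852 mol → 3.21 g
Anode: 2Cl⁻ → Cl₂ + 2e⁻ → n(Cl₂) = 0.05703/2 = 0.02852 mol → 0.639 L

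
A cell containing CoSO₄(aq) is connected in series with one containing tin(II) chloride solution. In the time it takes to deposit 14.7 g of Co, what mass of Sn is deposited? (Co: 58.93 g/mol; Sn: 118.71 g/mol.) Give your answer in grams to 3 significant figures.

29.6 g

n(Co) = 14.7 / 58.93 = 0.2494 mol
Co²⁺ + 2e⁻ → Co, so n(e⁻) = 2 × 0.2494 = 0.4988 mol
Since the cells are in series, n(e⁻) in the Sn cell is also 0.4988 mol.
Sn²⁺ + 2e⁻ → Sn, so n(Sn) = 0.4988 / 2 = 0.2494 mol
m(Sn) = 0.2494 × 118.71 = 29.6 g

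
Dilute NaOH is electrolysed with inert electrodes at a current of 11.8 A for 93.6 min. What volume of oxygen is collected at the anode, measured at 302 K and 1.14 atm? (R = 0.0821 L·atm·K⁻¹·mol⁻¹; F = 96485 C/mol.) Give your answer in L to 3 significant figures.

Q = 11.8 A × 5616 s = 66270 C
n(e⁻) = 66270 / 96485 = 0.6868 mol
2H₂O → O₂ + 4H⁺ + 4e⁻, so n(O₂) = 0.6868 / 4 = 0.1717 mol
V = nRT/P = 0.1717 × 0.0821 × 302 / 1.14 = 3.734 L

3.73 L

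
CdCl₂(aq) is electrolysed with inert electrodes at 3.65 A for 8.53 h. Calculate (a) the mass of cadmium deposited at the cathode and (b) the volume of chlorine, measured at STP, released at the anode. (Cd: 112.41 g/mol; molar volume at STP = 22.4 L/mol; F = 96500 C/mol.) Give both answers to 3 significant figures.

Q = 3.65 × 30708 = 1.121×10^5 C; n(e⁻) = 1.121×10^5 / 96500 = 1.162 mol
Cathode: Cd²⁺ + 2e⁻ → Cd → n(Cd) = 1.162/2 = 0.5810 mol → 65.3 g
Anode: 2Cl⁻ → Cl₂ + 2e⁻ → n(Cl₂) = 1.162/2 = 0.5810 mol → 13.0 L

65.3 g Cd; 13.0 L Cl₂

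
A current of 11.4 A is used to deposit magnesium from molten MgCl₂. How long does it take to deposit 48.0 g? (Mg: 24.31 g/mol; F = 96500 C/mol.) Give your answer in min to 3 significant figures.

n(Mg) = 48.0 / 24.31 = 1.974 mol
Mg²⁺ + 2e⁻ → Mg, so n(e⁻) = 2 × 1.974 = 3.948 mol
Q = 3.948 × 96500 = 3.810×10^5 C
t = Q / I = 3.810×10^5 / 11.4 = 33420 s = 557 min

557 min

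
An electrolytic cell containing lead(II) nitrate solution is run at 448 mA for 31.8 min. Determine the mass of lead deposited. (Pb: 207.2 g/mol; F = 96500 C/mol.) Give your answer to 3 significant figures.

0.918 g

Q = It = 0.448 × 1908 = 854.8 C
Moles of electrons = 854.8 / 96500 = 0.008858 mol
Pb²⁺ + 2e⁻ → Pb, so n(Pb) = 0.008858 / 2 = 0.004429 mol
m = 0.004429 × 207.2 = 0.918 g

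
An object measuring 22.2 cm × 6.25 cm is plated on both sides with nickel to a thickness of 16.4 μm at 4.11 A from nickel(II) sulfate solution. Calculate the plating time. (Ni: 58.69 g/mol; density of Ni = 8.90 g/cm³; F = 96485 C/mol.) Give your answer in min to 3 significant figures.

54.0 min

Plated area = 2 × 22.2 × 6.25 = 277.5 cm²
Volume = 277.5 × 16.4×10⁻⁴ cm = 0.4551 cm³
m(Ni) = 0.4551 × 8.90 = 4.050 g
n(Ni) = 4.050 / 58.69 = 0.06901 mol; n(e⁻) = 2 × 0.06901 = 0.1380 mol
Q = 0.1380 × 96485 = 13310 C
t = 13310 / 4.11 = 3238 s = 54.0 min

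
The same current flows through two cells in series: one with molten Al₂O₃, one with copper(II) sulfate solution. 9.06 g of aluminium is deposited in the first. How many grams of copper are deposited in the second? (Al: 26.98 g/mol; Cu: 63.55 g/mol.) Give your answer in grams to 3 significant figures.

n(Al) = 9.06 / 26.98 = 0.3358 mol
Al³⁺ + 3e⁻ → Al, so n(e⁻) = 3 × 0.3358 = 1.007 mol
In series, the same 1.007 mol of electrons flows through the second cell.
Cu²⁺ + 2e⁻ → Cu, so n(Cu) = 1.007 / 2 = 0.5035 mol
m(Cu) = 0.5035 × 63.55 = 32.0 g

32.0 g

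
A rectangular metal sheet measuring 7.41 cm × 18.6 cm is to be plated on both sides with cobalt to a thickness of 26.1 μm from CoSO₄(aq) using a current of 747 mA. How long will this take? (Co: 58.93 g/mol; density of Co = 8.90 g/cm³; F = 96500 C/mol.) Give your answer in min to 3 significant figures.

468 min

Plated area = 2 × 7.41 × 18.6 = 275.7 cm²
Volume = 275.7 × 26.1×10⁻⁴ cm = 0.7196 cm³
m(Co) = 0.7196 × 8.90 = 6.404 g
n(Co) = 6.404 / 58.93 = 0.1087 mol; n(e⁻) = 2 × 0.1087 = 0.2174 mol
Q = 0.2174 × 96500 = 20980 C
t = 20980 / 0.747 = 28090 s = 468 min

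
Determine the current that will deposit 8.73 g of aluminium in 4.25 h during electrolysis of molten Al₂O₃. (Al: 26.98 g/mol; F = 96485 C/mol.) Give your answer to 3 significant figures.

6.12 A

n(Al) = 8.73 / 26.98 = 0.3236 mol
Al³⁺ + 3e⁻ → Al, so n(e⁻) = 3 × 0.3236 = 0.9708 mol
Q = 0.9708 × 96485 = 93670 C
I = Q / t = 93670 / 15300 s = 6.12 A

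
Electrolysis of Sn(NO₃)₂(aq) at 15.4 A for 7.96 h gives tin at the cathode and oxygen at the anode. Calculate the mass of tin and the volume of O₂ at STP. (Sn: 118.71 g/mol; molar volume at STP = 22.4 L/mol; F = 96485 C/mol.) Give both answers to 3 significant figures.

271 g Sn; 25.6 L O₂

Q = 15.4 × 28656 = 4.413×10^5 C; n(e⁻) = 4.413×10^5 / 96485 = 4.574 mol
Cathode: Sn²⁺ + 2e⁻ → Sn → n(Sn) = 4.574/2 = 2.287 mol → 271 g
Anode: 2H₂O → O₂ + 4H⁺ + 4e⁻ → n(O₂) = 4.574/4 = 1.144 mol → 25.6 L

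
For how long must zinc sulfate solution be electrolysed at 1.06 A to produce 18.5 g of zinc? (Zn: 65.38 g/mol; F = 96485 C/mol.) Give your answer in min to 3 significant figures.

n(Zn) = 18.5 / 65.38 = 0.2830 mol
Zn²⁺ + 2e⁻ → Zn, so n(e⁻) = 2 × 0.2830 = 0.5660 mol
Q = 0.5660 × 96485 = 54610 C
t = Q / I = 54610 / 1.06 = 51520 s = 859 min

859 min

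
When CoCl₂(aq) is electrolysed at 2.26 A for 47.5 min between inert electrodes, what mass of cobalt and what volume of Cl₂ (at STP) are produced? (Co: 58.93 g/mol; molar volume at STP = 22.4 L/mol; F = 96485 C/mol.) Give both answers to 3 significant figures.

Q = 2.26 × 2850 = 6441 C; n(e⁻) = 6441 / 96485 = 0.06676 mol
Cathode: Co²⁺ + 2e⁻ → Co → n(Co) = 0.06676/2 = 0.03338 mol → 1.97 g
Anode: 2Cl⁻ → Cl₂ + 2e⁻ → n(Cl₂) = 0.06676/2 = 0.03338 mol → 0.748 L

1.97 g Co; 0.748 L Cl₂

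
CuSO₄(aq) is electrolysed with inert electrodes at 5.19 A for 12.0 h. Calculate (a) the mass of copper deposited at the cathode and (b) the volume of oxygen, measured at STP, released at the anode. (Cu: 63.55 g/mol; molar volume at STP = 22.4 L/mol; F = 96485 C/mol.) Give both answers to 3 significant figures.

Q = 5.19 × 43200 = 2.242×10^5 C; n(e⁻) = 2.242×10^5 / 96485 = 2.324 mol
Cathode: Cu²⁺ + 2e⁻ → Cu → n(Cu) = 2.324/2 = 1.162 mol → 73.8 g
Anode: 2H₂O → O₂ + 4H⁺ + 4e⁻ → n(O₂) = 2.324/4 = 0.5810 mol → 13.0 L

73.8 g Cu; 13.0 L O₂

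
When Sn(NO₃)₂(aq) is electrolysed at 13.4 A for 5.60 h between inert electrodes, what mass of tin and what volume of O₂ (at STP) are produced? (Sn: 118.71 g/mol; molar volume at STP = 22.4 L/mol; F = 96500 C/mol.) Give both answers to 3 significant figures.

Q = 13.4 × 20160 = 2.701×10^5 C; n(e⁻) = 2.701×10^5 / 96500 = 2.799 mol
Cathode: Sn²⁺ + 2e⁻ → Sn → n(Sn) = 2.799/2 = 1.400 mol → 166 g
Anode: 2H₂O → O₂ + 4H⁺ + 4e⁻ → n(O₂) = 2.799/4 = 0.6998 mol → 15.7 L

166 g Sn; 15.7 L O₂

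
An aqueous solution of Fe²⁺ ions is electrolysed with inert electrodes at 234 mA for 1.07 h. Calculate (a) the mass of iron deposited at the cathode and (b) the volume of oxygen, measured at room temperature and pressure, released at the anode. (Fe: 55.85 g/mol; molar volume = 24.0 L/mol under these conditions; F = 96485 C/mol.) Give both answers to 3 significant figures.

0.261 g Fe; 0.0561 L O₂

Q = 0.234 × 3852 = 901.4 C; n(e⁻) = 901.4 / 96485 = 0.009342 mol
Cathode: Fe²⁺ + 2e⁻ → Fe → n(Fe) = 0.009342/2 = 0.004671 mol → 0.261 g
Anode: 2H₂O → O₂ + 4H⁺ + 4e⁻ → n(O₂) = 0.009342/4 = 0.002336 mol → 0.0561 L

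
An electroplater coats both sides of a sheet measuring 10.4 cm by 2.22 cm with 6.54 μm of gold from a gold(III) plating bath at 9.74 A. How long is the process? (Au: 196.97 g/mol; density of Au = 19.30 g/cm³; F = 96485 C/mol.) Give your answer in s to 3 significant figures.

87.9 s

Plated area = 2 × 10.4 × 2.22 = 46.18 cm²
Volume = 46.18 × 6.54×10⁻⁴ cm = 0.03020 cm³
m(Au) = 0.03020 × 19.30 = 0.5829 g
n(Au) = 0.5829 / 196.97 = 0.002959 mol; n(e⁻) = 3 × 0.002959 = 0.008877 mol
Q = 0.008877 × 96485 = 856.5 C
t = 856.5 / 9.74 = 87.94 s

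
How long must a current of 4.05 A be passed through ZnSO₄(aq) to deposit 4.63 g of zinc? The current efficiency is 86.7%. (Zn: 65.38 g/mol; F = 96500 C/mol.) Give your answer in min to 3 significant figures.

64.9 min

n(Zn) = 4.63 / 65.38 = 0.07082 mol
Zn²⁺ + 2e⁻ → Zn, so n(e⁻) = 2 × 0.07082 = 0.1416 mol
Q = 0.1416 × 96500 / 0.867 = 15760 C
t = Q / I = 15760 / 4.05 = 3891 s = 64.9 min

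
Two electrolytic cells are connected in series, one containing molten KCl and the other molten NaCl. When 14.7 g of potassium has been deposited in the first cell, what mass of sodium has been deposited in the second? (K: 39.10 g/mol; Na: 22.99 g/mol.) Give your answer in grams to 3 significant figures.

8.64 g

n(K) = 14.7 / 39.10 = 0.3760 mol
K⁺ + e⁻ → K, so n(e⁻) = 0.3760 mol
Since the cells are in series, n(e⁻) in the Na cell is also 0.3760 mol.
Na⁺ + e⁻ → Na, so n(Na) = 0.3760 mol
m(Na) = 0.3760 × 22.99 = 8.64 g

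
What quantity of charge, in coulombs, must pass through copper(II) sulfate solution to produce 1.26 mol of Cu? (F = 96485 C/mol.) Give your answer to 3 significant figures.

2.43×10^5 C

Cu²⁺ + 2e⁻ → Cu, so n(e⁻) = 2 × 1.26 = 2.520 mol
Q = 2.520 × 96485 = 2.431×10^5 C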